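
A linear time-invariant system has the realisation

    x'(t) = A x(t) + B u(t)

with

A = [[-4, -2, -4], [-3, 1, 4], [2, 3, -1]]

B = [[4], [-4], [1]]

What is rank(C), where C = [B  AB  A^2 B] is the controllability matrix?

3

AB = [[-12], [-12], [-5]]
A^2B = [[92], [4], [-55]]
Controllability matrix C = [B  AB  A^2B] = [[4, -12, 92], [-4, -12, 4], [1, -5, -55]]
det(C) = 4·((-12)·(-55) - 4·(-5)) - (-12)·((-4)·(-55) - 4·1) + 92·((-4)·(-5) - (-12)·1) = 4·680 - (-12)·216 + 92·32 = 8256 ≠ 0, so rank(C) = 3.
rank(C) = 3 = n, so the pair (A, B) is completely controllable.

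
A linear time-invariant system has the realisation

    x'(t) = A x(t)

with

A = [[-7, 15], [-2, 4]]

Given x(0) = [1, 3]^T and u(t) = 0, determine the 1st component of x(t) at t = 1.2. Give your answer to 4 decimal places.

8.5098

det(sI - A) = s^2 - (tr A)s + det A, with tr A = (-7) + 4 = -3 and det A = (-7)·4 - 15·(-2) = -28 - (-30) = 2.
So p(s) = det(sI - A) = s^2 + 3s + 2.
Factor s^2 + 3s + 2: two numbers with sum -3 and product 2 are -1 and -2, so s^2 + 3s + 2 = (s + 1)(s + 2).
Hence p(s) = (s + 1) (s + 2), with roots -2, -1.
The eigenvalues -2, -1 are distinct and real, so A is diagonalisable and x(t) = e^{At} x(0) = V diag(e^{λ_i t}) V^{-1} x(0), where the columns of V are the eigenvectors.
λ = -2: A - (-2)I = [[-5, 15], [-2, 6]]. Row 1 gives (-5)·v1 + 15·v2 = 0, so take v_1 = [3, 1]^T.
λ = -1: A - (-1)I = [[-6, 15], [-2, 5]]. Row 1 gives (-6)·v1 + 15·v2 = 0, so take v_2 = [-5, -2]^T.
V = [v_1 v_2] = [[3, -5], [1, -2]] has det V = -1, so V^{-1} = adj(V)/det V = [[2, -5], [1, -3]].
Modal coordinates z(0) = V^{-1} x(0): 2·1 + (-5)·3 = -13; 1·1 + (-3)·3 = -8; so z(0) = [-13, -8]^T.
x_1(t) = Σ_i (v_i)_1 · z_i(0) · e^{λ_i t} (row 1 of V times the modal terms).
x_1(1.2) = 3·(-13)·e^{-2·1.2} + (-5)·(-8)·e^{-1·1.2} = (-39)·0.090718 + 40·0.301194 = 8.5098.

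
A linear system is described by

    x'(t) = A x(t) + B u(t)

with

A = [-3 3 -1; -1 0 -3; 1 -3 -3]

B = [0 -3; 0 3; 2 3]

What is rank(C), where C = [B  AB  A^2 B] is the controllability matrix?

3

AB = [[-2, 15], [-6, -6], [-6, -21]]
A^2B = [[-6, -42], [20, 48], [34, 96]]
Controllability matrix C = [B  AB  A^2B] = [[0, -3, -2, 15, -6, -42], [0, 3, -6, -6, 20, 48], [2, 3, -6, -21, 34, 96]]
Take the 3×3 submatrix of C formed by columns 1, 2, 3: [[0, -3, -2], [0, 3, -6], [2, 3, -6]]. Its determinant is 0·(3·(-6) - (-6)·3) - (-3)·(0·(-6) - (-6)·2) + (-2)·(0·3 - 3·2) = 0·0 - (-3)·12 + (-2)·(-6) = 48 ≠ 0.
So rank(C) ≥ 3; since C has 3 rows, rank(C) = 3.
rank(C) = 3 = n, so the pair (A, B) is completely controllable.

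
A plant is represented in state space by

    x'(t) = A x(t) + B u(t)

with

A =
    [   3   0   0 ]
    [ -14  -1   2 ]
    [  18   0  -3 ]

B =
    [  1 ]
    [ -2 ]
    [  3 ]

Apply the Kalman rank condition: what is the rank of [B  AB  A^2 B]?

AB = [[3], [-6], [9]]
A^2B = [[9], [-18], [27]]
Controllability matrix C = [B  AB  A^2B] = [[1, 3, 9], [-2, -6, -18], [3, 9, 27]]
Every column of C is a scalar multiple of column 1 = [1, -2, 3] (multipliers 1, 3, 9), so the columns span a one-dimensional space.
C ≠ 0, hence rank(C) = 1.
rank(C) = 1 < n = 3, so the pair (A, B) is not completely controllable.

1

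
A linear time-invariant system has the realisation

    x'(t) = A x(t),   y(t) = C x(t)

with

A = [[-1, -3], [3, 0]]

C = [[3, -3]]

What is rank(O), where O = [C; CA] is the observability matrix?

2

CA = [[-12, -9]]
Observability matrix O = [C; CA] = [[3, -3], [-12, -9]]
det(O) = 3·(-9) - (-3)·(-12) = -27 - 36 = -63 ≠ 0, so rank(O) = 2.
rank(O) = 2 = n, so the pair (A, C) is completely observable.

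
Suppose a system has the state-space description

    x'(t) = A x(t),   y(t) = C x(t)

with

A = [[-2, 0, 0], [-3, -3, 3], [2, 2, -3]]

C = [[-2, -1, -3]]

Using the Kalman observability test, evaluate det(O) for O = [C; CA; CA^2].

CA = [[1, -3, 6]]
CA^2 = [[19, 21, -27]]
Observability matrix O = [C; CA; CA^2] = [[-2, -1, -3], [1, -3, 6], [19, 21, -27]]
Expanding along the first row, det(O) = (-2)·((-3)·(-27) - 6·21) - (-1)·(1·(-27) - 6·19) + (-3)·(1·21 - (-3)·19) = (-2)·(-45) - (-1)·(-141) + (-3)·78 = -285
Since det(O) ≠ 0, rank(O) = 3 and the system is completely observable.

-285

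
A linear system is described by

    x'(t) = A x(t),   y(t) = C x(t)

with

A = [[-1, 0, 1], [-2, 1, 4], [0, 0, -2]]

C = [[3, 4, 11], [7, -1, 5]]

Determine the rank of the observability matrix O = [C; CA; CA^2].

CA = [[-11, 4, -3], [-5, -1, -7]]
CA^2 = [[3, 4, 11], [7, -1, 5]]
Observability matrix O = [C; CA; CA^2] = [[3, 4, 11], [7, -1, 5], [-11, 4, -3], [-5, -1, -7], [3, 4, 11], [7, -1, 5]]
The columns c1, c2, c3 of O are linearly dependent: -c1 - 2·c2 + c3 = 0 (check each entry), so rank(O) ≤ 2.
The 2×2 minor from rows 1, 2, columns 1, 2 is 3·(-1) - 4·7 = -3 - 28 = -31 ≠ 0, so rank(O) = 2.
rank(O) = 2 < n = 3, so the pair (A, C) is not completely observable.

2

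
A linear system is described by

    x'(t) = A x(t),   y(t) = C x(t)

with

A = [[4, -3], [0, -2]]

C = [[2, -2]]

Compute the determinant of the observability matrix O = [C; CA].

12

CA = [[8, -2]]
Observability matrix O = [C; CA] = [[2, -2], [8, -2]]
det(O) = 2·(-2) - (-2)·8 = -4 - (-16) = 12
Since det(O) ≠ 0, rank(O) = 2 and the system is completely observable.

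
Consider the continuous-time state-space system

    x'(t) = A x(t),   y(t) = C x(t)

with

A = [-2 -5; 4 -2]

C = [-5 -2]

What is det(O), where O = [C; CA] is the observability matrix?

CA = [[2, 29]]
Observability matrix O = [C; CA] = [[-5, -2], [2, 29]]
det(O) = (-5)·29 - (-2)·2 = -145 - (-4) = -141
Since det(O) ≠ 0, rank(O) = 2 and the system is completely observable.

-141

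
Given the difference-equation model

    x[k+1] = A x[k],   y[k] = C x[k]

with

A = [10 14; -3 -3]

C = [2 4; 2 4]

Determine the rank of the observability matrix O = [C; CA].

1

CA = [[8, 16], [8, 16]]
Observability matrix O = [C; CA] = [[2, 4], [2, 4], [8, 16], [8, 16]]
Every row of O is a scalar multiple of row 1 = [2, 4] (multipliers 1, 1, 4, 4), so the rows span a one-dimensional space.
O ≠ 0, hence rank(O) = 1.
rank(O) = 1 < n = 2, so the pair (A, C) is not completely observable.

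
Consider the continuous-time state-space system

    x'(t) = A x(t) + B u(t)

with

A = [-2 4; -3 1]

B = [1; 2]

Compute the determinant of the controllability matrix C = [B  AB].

-13

AB = [[6], [-1]]
Controllability matrix C = [B  AB] = [[1, 6], [2, -1]]
det(C) = 1·(-1) - 6·2 = -1 - 12 = -13
Since det(C) ≠ 0, rank(C) = 2 and the system is completely controllable.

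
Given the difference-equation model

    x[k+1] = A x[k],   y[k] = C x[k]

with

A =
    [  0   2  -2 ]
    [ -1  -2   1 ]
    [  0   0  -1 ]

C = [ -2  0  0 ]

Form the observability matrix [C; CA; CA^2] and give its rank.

2

CA = [[0, -4, 4]]
CA^2 = [[4, 8, -8]]
Observability matrix O = [C; CA; CA^2] = [[-2, 0, 0], [0, -4, 4], [4, 8, -8]]
The columns c1, c2, c3 of O are linearly dependent: c2 + c3 = 0 (check each entry), so rank(O) ≤ 2.
The 2×2 minor from rows 1, 2, columns 1, 2 is (-2)·(-4) - 0·0 = 8 - 0 = 8 ≠ 0, so rank(O) = 2.
rank(O) = 2 < n = 3, so the pair (A, C) is not completely observable.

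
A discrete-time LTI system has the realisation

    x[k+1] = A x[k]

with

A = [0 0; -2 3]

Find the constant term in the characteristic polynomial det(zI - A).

For a 2×2 matrix, det(zI - A) = z^2 - (tr A)z + det A.
tr A = 3, det A = 0.
So p(z) = z^2 - 3z.
The constant term is 0.

0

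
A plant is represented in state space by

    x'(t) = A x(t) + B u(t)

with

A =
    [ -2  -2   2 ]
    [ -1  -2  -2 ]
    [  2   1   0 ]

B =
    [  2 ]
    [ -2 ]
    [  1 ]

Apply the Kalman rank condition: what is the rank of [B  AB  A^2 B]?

AB = [[2], [0], [2]]
A^2B = [[0], [-6], [4]]
Controllability matrix C = [B  AB  A^2B] = [[2, 2, 0], [-2, 0, -6], [1, 2, 4]]
det(C) = 2·(0·4 - (-6)·2) - 2·((-2)·4 - (-6)·1) + 0·((-2)·2 - 0·1) = 2·12 - 2·(-2) + 0·(-4) = 28 ≠ 0, so rank(C) = 3.
rank(C) = 3 = n, so the pair (A, B) is completely controllable.

3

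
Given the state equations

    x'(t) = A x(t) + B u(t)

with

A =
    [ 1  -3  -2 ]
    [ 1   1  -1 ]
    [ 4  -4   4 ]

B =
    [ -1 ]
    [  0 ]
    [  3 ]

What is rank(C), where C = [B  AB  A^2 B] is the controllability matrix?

AB = [[-7], [-4], [8]]
A^2B = [[-11], [-19], [20]]
Controllability matrix C = [B  AB  A^2B] = [[-1, -7, -11], [0, -4, -19], [3, 8, 20]]
det(C) = (-1)·((-4)·20 - (-19)·8) - (-7)·(0·20 - (-19)·3) + (-11)·(0·8 - (-4)·3) = (-1)·72 - (-7)·57 + (-11)·12 = 195 ≠ 0, so rank(C) = 3.
rank(C) = 3 = n, so the pair (A, B) is completely controllable.

3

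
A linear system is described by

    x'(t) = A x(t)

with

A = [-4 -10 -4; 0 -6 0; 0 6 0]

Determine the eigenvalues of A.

-6, -4, 0

det(sI - A) = s^3 - (tr A)s^2 + (M11 + M22 + M33)s - det A, where Mii is the 2×2 principal minor of A obtained by deleting row i and column i.
tr A = (-4) + (-6) + 0 = -10; M11 = (-6)·0 - 0·6 = 0 - 0 = 0; M22 = (-4)·0 - (-4)·0 = 0 - 0 = 0; M33 = (-4)·(-6) - (-10)·0 = 24 - 0 = 24; sum of minors = 24.
det A = (-4)·((-6)·0 - 0·6) - (-10)·(0·0 - 0·0) + (-4)·(0·6 - (-6)·0) = (-4)·0 - (-10)·0 + (-4)·0 = 0.
So p(s) = det(sI - A) = s^3 + 10s^2 + 24s.
The constant term is 0, so p(s) = s(s^2 + 10s + 24).
Factor s^2 + 10s + 24: two numbers with sum -10 and product 24 are -4 and -6, so s^2 + 10s + 24 = (s + 4)(s + 6).
Hence p(s) = s (s + 4) (s + 6), with roots -6, -4, 0.
At least one eigenvalue has non-negative real part, so the system is not asymptotically stable.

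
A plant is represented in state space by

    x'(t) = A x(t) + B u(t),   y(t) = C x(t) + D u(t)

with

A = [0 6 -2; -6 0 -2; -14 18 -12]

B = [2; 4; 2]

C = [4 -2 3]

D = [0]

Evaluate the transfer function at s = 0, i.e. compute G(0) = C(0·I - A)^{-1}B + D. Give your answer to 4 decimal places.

G(0) = C(-A)^{-1}B + D = -C A^{-1} B + D.
det A = -48, so A^{-1} = (1/-48)·adj(A) = [[-3/4, -3/4, 1/4], [11/12, 7/12, -1/4], [9/4, 7/4, -3/4]]
A^{-1} B = [-4, 11/3, 10]^T
C A^{-1} B = 20/3
G(0) = D - C A^{-1} B = 0 - (20/3) = -20/3 ≈ -6.6667

-6.6667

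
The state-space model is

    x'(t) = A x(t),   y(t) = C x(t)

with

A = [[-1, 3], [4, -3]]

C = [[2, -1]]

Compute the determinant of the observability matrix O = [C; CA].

12

CA = [[-6, 9]]
Observability matrix O = [C; CA] = [[2, -1], [-6, 9]]
det(O) = 2·9 - (-1)·(-6) = 18 - 6 = 12
Since det(O) ≠ 0, rank(O) = 2 and the system is completely observable.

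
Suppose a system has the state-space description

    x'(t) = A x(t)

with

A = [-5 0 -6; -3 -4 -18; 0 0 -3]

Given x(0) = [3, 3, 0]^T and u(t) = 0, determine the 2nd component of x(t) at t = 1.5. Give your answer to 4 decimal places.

det(sI - A) = s^3 - (tr A)s^2 + (M11 + M22 + M33)s - det A, where Mii is the 2×2 principal minor of A obtained by deleting row i and column i.
tr A = (-5) + (-4) + (-3) = -12; M11 = (-4)·(-3) - (-18)·0 = 12 - 0 = 12; M22 = (-5)·(-3) - (-6)·0 = 15 - 0 = 15; M33 = (-5)·(-4) - 0·(-3) = 20 - 0 = 20; sum of minors = 47.
det A = (-5)·((-4)·(-3) - (-18)·0) - 0·((-3)·(-3) - (-18)·0) + (-6)·((-3)·0 - (-4)·0) = (-5)·12 - 0·9 + (-6)·0 = -60.
So p(s) = det(sI - A) = s^3 + 12s^2 + 47s + 60.
Rational-root test: any integer root divides 60. Testing small divisors, s = -3 works: p(-3) = -27 + 108 + (-141) + 60 = 0, so (s + 3) is a factor.
Dividing, p(s) = (s + 3)(s^2 + 9s + 20).
Factor s^2 + 9s + 20: two numbers with sum -9 and product 20 are -4 and -5, so s^2 + 9s + 20 = (s + 4)(s + 5).
Hence p(s) = (s + 3) (s + 4) (s + 5), with roots -5, -4, -3.
The eigenvalues -5, -4, -3 are distinct and real, so A is diagonalisable and x(t) = e^{At} x(0) = V diag(e^{λ_i t}) V^{-1} x(0), where the columns of V are the eigenvectors.
λ = -5: A - (-5)I = [[0, 0, -6], [-3, 1, -18], [0, 0, 2]]. v must be orthogonal to every row; (row 1) × (row 2) = [6, 18, 0], so take v_1 = [1, 3, 0]^T.
λ = -4: A - (-4)I = [[-1, 0, -6], [-3, 0, -18], [0, 0, 1]]. v must be orthogonal to every row; (row 1) × (row 3) = [0, 1, 0], so take v_2 = [0, 1, 0]^T.
λ = -3: A - (-3)I = [[-2, 0, -6], [-3, -1, -18], [0, 0, 0]]. v must be orthogonal to every row; (row 1) × (row 2) = [-6, -18, 2], so take v_3 = [-3, -9, 1]^T.
V = [v_1 v_2 v_3] = [[1, 0, -3], [3, 1, -9], [0, 0, 1]] has det V = 1, so V^{-1} = adj(V)/det V = [[1, 0, 3], [-3, 1, 0], [0, 0, 1]].
Modal coordinates z(0) = V^{-1} x(0): 1·3 + 0·3 + 3·0 = 3; (-3)·3 + 1·3 + 0·0 = -6; 0·3 + 0·3 + 1·0 = 0; so z(0) = [3, -6, 0]^T.
x_2(t) = Σ_i (v_i)_2 · z_i(0) · e^{λ_i t} (row 2 of V times the modal terms).
x_2(1.5) = 3·3·e^{-5·1.5} + 1·(-6)·e^{-4·1.5} + (-9)·0·e^{-3·1.5} = 9·0.000553 + (-6)·0.002479 + 0·0.011109 = -0.0099.

-0.0099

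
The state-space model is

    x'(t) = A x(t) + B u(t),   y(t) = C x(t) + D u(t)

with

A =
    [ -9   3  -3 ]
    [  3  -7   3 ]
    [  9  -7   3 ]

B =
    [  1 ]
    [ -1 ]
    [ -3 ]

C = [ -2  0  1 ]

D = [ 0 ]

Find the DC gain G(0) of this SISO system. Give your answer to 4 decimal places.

-1.8333

G(0) = C(-A)^{-1}B + D = -C A^{-1} B + D.
det A = -72, so A^{-1} = (1/-72)·adj(A) = [[0, -1/6, 1/6], [-1/4, 0, -1/4], [-7/12, 1/2, -3/4]]
A^{-1} B = [-1/3, 1/2, 7/6]^T
C A^{-1} B = 11/6
G(0) = D - C A^{-1} B = 0 - (11/6) = -11/6 ≈ -1.8333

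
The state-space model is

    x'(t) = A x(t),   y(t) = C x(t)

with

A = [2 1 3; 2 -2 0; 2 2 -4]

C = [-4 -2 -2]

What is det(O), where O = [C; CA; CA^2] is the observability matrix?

256

CA = [[-16, -4, -4]]
CA^2 = [[-48, -16, -32]]
Observability matrix O = [C; CA; CA^2] = [[-4, -2, -2], [-16, -4, -4], [-48, -16, -32]]
Expanding along the first row, det(O) = (-4)·((-4)·(-32) - (-4)·(-16)) - (-2)·((-16)·(-32) - (-4)·(-48)) + (-2)·((-16)·(-16) - (-4)·(-48)) = (-4)·64 - (-2)·320 + (-2)·64 = 256
Since det(O) ≠ 0, rank(O) = 3 and the system is completely observable.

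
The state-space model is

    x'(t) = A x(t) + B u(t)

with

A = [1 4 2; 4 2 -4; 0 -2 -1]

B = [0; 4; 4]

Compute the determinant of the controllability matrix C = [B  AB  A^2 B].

10112

AB = [[24], [-8], [-12]]
A^2B = [[-32], [128], [28]]
Controllability matrix C = [B  AB  A^2B] = [[0, 24, -32], [4, -8, 128], [4, -12, 28]]
Expanding along the first row, det(C) = 0·((-8)·28 - 128·(-12)) - 24·(4·28 - 128·4) + (-32)·(4·(-12) - (-8)·4) = 0·1312 - 24·(-400) + (-32)·(-16) = 10112
Since det(C) ≠ 0, rank(C) = 3 and the system is completely controllable.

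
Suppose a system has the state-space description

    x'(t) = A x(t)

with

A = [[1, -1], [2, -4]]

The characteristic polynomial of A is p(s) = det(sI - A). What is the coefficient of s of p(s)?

3

For a 2×2 matrix, det(sI - A) = s^2 - (tr A)s + det A.
tr A = -3, det A = -2.
So p(s) = s^2 + 3s - 2.
The coefficient of s is 3.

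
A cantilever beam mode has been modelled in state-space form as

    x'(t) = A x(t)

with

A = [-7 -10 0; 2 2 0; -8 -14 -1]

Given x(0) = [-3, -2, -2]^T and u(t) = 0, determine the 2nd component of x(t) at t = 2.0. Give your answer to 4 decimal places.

det(sI - A) = s^3 - (tr A)s^2 + (M11 + M22 + M33)s - det A, where Mii is the 2×2 principal minor of A obtained by deleting row i and column i.
tr A = (-7) + 2 + (-1) = -6; M11 = 2·(-1) - 0·(-14) = -2 - 0 = -2; M22 = (-7)·(-1) - 0·(-8) = 7 - 0 = 7; M33 = (-7)·2 - (-10)·2 = -14 - (-20) = 6; sum of minors = 11.
det A = (-7)·(2·(-1) - 0·(-14)) - (-10)·(2·(-1) - 0·(-8)) + 0·(2·(-14) - 2·(-8)) = (-7)·(-2) - (-10)·(-2) + 0·(-12) = -6.
So p(s) = det(sI - A) = s^3 + 6s^2 + 11s + 6.
Rational-root test: any integer root divides 6. Testing small divisors, s = -1 works: p(-1) = -1 + 6 + (-11) + 6 = 0, so (s + 1) is a factor.
Dividing, p(s) = (s + 1)(s^2 + 5s + 6).
Factor s^2 + 5s + 6: two numbers with sum -5 and product 6 are -2 and -3, so s^2 + 5s + 6 = (s + 2)(s + 3).
Hence p(s) = (s + 1) (s + 2) (s + 3), with roots -3, -2, -1.
The eigenvalues -3, -2, -1 are distinct and real, so A is diagonalisable and x(t) = e^{At} x(0) = V diag(e^{λ_i t}) V^{-1} x(0), where the columns of V are the eigenvectors.
λ = -3: A - (-3)I = [[-4, -10, 0], [2, 5, 0], [-8, -14, 2]]. v must be orthogonal to every row; (row 1) × (row 3) = [-20, 8, -24], so take v_1 = [5, -2, 6]^T.
λ = -2: A - (-2)I = [[-5, -10, 0], [2, 4, 0], [-8, -14, 1]]. v must be orthogonal to every row; (row 1) × (row 3) = [-10, 5, -10], so take v_2 = [-2, 1, -2]^T.
λ = -1: A - (-1)I = [[-6, -10, 0], [2, 3, 0], [-8, -14, 0]]. v must be orthogonal to every row; (row 1) × (row 2) = [0, 0, 2], so take v_3 = [0, 0, 1]^T.
V = [v_1 v_2 v_3] = [[5, -2, 0], [-2, 1, 0], [6, -2, 1]] has det V = 1, so V^{-1} = adj(V)/det V = [[1, 2, 0], [2, 5, 0], [-2, -2, 1]].
Modal coordinates z(0) = V^{-1} x(0): 1·(-3) + 2·(-2) + 0·(-2) = -7; 2·(-3) + 5·(-2) + 0·(-2) = -16; (-2)·(-3) + (-2)·(-2) + 1·(-2) = 8; so z(0) = [-7, -16, 8]^T.
x_2(t) = Σ_i (v_i)_2 · z_i(0) · e^{λ_i t} (row 2 of V times the modal terms).
x_2(2.0) = (-2)·(-7)·e^{-3·2.0} + 1·(-16)·e^{-2·2.0} + 0·8·e^{-1·2.0} = 14·0.002479 + (-16)·0.018316 + 0·0.135335 = -0.2583.

-0.2583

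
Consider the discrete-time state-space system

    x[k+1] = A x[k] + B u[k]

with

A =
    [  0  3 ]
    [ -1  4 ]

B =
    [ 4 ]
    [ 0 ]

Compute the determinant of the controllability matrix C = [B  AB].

-16

AB = [[0], [-4]]
Controllability matrix C = [B  AB] = [[4, 0], [0, -4]]
det(C) = 4·(-4) - 0·0 = -16 - 0 = -16
Since det(C) ≠ 0, rank(C) = 2 and the system is completely controllable.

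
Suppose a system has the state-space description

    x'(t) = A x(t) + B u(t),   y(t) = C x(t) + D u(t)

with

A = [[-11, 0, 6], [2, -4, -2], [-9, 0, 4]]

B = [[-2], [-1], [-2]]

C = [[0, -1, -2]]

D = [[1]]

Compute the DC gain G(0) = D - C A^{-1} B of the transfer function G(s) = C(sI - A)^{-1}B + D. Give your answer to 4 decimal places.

2.0500

G(0) = C(-A)^{-1}B + D = -C A^{-1} B + D.
det A = -40, so A^{-1} = (1/-40)·adj(A) = [[2/5, 0, -3/5], [-1/4, -1/4, 1/4], [9/10, 0, -11/10]]
A^{-1} B = [2/5, 1/4, 2/5]^T
C A^{-1} B = -21/20
G(0) = D - C A^{-1} B = 1 - (-21/20) = 41/20 ≈ 2.0500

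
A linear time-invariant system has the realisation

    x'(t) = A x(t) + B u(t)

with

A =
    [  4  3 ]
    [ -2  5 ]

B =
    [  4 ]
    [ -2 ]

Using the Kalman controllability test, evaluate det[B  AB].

AB = [[10], [-18]]
Controllability matrix C = [B  AB] = [[4, 10], [-2, -18]]
det(C) = 4·(-18) - 10·(-2) = -72 - (-20) = -52
Since det(C) ≠ 0, rank(C) = 2 and the system is completely controllable.

-52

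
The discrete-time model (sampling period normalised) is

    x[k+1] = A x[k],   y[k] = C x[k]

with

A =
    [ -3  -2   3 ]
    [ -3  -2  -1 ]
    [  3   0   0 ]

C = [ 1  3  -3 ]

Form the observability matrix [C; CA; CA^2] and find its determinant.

CA = [[-21, -8, 0]]
CA^2 = [[87, 58, -55]]
Observability matrix O = [C; CA; CA^2] = [[1, 3, -3], [-21, -8, 0], [87, 58, -55]]
Expanding along the first row, det(O) = 1·((-8)·(-55) - 0·58) - 3·((-21)·(-55) - 0·87) + (-3)·((-21)·58 - (-8)·87) = 1·440 - 3·1155 + (-3)·(-522) = -1459
Since det(O) ≠ 0, rank(O) = 3 and the system is completely observable.

-1459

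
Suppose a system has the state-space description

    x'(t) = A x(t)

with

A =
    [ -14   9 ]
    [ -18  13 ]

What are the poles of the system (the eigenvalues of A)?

det(sI - A) = s^2 - (tr A)s + det A, with tr A = (-14) + 13 = -1 and det A = (-14)·13 - 9·(-18) = -182 - (-162) = -20.
So p(s) = det(sI - A) = s^2 + s - 20.
Factor s^2 + s - 20: two numbers with sum -1 and product -20 are 4 and -5, so s^2 + s - 20 = (s - 4)(s + 5).
Hence p(s) = (s - 4) (s + 5), with roots -5, 4.
At least one eigenvalue has non-negative real part, so the system is not asymptotically stable.

-5, 4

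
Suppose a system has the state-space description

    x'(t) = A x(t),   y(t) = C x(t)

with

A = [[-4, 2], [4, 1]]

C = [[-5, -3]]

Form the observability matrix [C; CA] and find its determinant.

CA = [[8, -13]]
Observability matrix O = [C; CA] = [[-5, -3], [8, -13]]
det(O) = (-5)·(-13) - (-3)·8 = 65 - (-24) = 89
Since det(O) ≠ 0, rank(O) = 2 and the system is completely observable.

89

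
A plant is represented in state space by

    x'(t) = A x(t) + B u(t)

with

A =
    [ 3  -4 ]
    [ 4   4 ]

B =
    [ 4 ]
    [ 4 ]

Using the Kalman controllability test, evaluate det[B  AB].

AB = [[-4], [32]]
Controllability matrix C = [B  AB] = [[4, -4], [4, 32]]
det(C) = 4·32 - (-4)·4 = 128 - (-16) = 144
Since det(C) ≠ 0, rank(C) = 2 and the system is completely controllable.

144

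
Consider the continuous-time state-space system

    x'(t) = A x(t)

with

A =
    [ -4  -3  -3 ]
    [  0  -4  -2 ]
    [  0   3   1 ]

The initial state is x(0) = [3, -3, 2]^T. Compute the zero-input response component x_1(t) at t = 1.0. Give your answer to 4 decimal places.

det(sI - A) = s^3 - (tr A)s^2 + (M11 + M22 + M33)s - det A, where Mii is the 2×2 principal minor of A obtained by deleting row i and column i.
tr A = (-4) + (-4) + 1 = -7; M11 = (-4)·1 - (-2)·3 = -4 - (-6) = 2; M22 = (-4)·1 - (-3)·0 = -4 - 0 = -4; M33 = (-4)·(-4) - (-3)·0 = 16 - 0 = 16; sum of minors = 14.
det A = (-4)·((-4)·1 - (-2)·3) - (-3)·(0·1 - (-2)·0) + (-3)·(0·3 - (-4)·0) = (-4)·2 - (-3)·0 + (-3)·0 = -8.
So p(s) = det(sI - A) = s^3 + 7s^2 + 14s + 8.
Rational-root test: any integer root divides 8. Testing small divisors, s = -1 works: p(-1) = -1 + 7 + (-14) + 8 = 0, so (s + 1) is a factor.
Dividing, p(s) = (s + 1)(s^2 + 6s + 8).
Factor s^2 + 6s + 8: two numbers with sum -6 and product 8 are -2 and -4, so s^2 + 6s + 8 = (s + 2)(s + 4).
Hence p(s) = (s + 1) (s + 2) (s + 4), with roots -4, -2, -1.
The eigenvalues -4, -2, -1 are distinct and real, so A is diagonalisable and x(t) = e^{At} x(0) = V diag(e^{λ_i t}) V^{-1} x(0), where the columns of V are the eigenvectors.
λ = -4: A - (-4)I = [[0, -3, -3], [0, 0, -2], [0, 3, 5]]. v must be orthogonal to every row; (row 1) × (row 2) = [6, 0, 0], so take v_1 = [1, 0, 0]^T.
λ = -2: A - (-2)I = [[-2, -3, -3], [0, -2, -2], [0, 3, 3]]. v must be orthogonal to every row; (row 1) × (row 2) = [0, -4, 4], so take v_2 = [0, -1, 1]^T.
λ = -1: A - (-1)I = [[-3, -3, -3], [0, -3, -2], [0, 3, 2]]. v must be orthogonal to every row; (row 1) × (row 2) = [-3, -6, 9], so take v_3 = [-1, -2, 3]^T.
V = [v_1 v_2 v_3] = [[1, 0, -1], [0, -1, -2], [0, 1, 3]] has det V = -1, so V^{-1} = adj(V)/det V = [[1, 1, 1], [0, -3, -2], [0, 1, 1]].
Modal coordinates z(0) = V^{-1} x(0): 1·3 + 1·(-3) + 1·2 = 2; 0·3 + (-3)·(-3) + (-2)·2 = 5; 0·3 + 1·(-3) + 1·2 = -1; so z(0) = [2, 5, -1]^T.
x_1(t) = Σ_i (v_i)_1 · z_i(0) · e^{λ_i t} (row 1 of V times the modal terms).
x_1(1.0) = 1·2·e^{-4·1.0} + 0·5·e^{-2·1.0} + (-1)·(-1)·e^{-1·1.0} = 2·0.018316 + 0·0.135335 + 1·0.367879 = 0.4045.

0.4045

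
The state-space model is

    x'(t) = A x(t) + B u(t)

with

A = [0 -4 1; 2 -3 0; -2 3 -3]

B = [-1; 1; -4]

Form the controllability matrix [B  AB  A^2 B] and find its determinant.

-810

AB = [[-8], [-5], [17]]
A^2B = [[37], [-1], [-50]]
Controllability matrix C = [B  AB  A^2B] = [[-1, -8, 37], [1, -5, -1], [-4, 17, -50]]
Expanding along the first row, det(C) = (-1)·((-5)·(-50) - (-1)·17) - (-8)·(1·(-50) - (-1)·(-4)) + 37·(1·17 - (-5)·(-4)) = (-1)·267 - (-8)·(-54) + 37·(-3) = -810
Since det(C) ≠ 0, rank(C) = 3 and the system is completely controllable.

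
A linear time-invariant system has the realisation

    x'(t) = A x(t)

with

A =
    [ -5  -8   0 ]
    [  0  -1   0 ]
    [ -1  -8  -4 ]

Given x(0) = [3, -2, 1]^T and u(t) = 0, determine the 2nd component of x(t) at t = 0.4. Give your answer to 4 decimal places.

det(sI - A) = s^3 - (tr A)s^2 + (M11 + M22 + M33)s - det A, where Mii is the 2×2 principal minor of A obtained by deleting row i and column i.
tr A = (-5) + (-1) + (-4) = -10; M11 = (-1)·(-4) - 0·(-8) = 4 - 0 = 4; M22 = (-5)·(-4) - 0·(-1) = 20 - 0 = 20; M33 = (-5)·(-1) - (-8)·0 = 5 - 0 = 5; sum of minors = 29.
det A = (-5)·((-1)·(-4) - 0·(-8)) - (-8)·(0·(-4) - 0·(-1)) + 0·(0·(-8) - (-1)·(-1)) = (-5)·4 - (-8)·0 + 0·(-1) = -20.
So p(s) = det(sI - A) = s^3 + 10s^2 + 29s + 20.
Rational-root test: any integer root divides 20. Testing small divisors, s = -1 works: p(-1) = -1 + 10 + (-29) + 20 = 0, so (s + 1) is a factor.
Dividing, p(s) = (s + 1)(s^2 + 9s + 20).
Factor s^2 + 9s + 20: two numbers with sum -9 and product 20 are -4 and -5, so s^2 + 9s + 20 = (s + 4)(s + 5).
Hence p(s) = (s + 1) (s + 4) (s + 5), with roots -5, -4, -1.
The eigenvalues -5, -4, -1 are distinct and real, so A is diagonalisable and x(t) = e^{At} x(0) = V diag(e^{λ_i t}) V^{-1} x(0), where the columns of V are the eigenvectors.
λ = -5: A - (-5)I = [[0, -8, 0], [0, 4, 0], [-1, -8, 1]]. v must be orthogonal to every row; (row 1) × (row 3) = [-8, 0, -8], so take v_1 = [-1, 0, -1]^T.
λ = -4: A - (-4)I = [[-1, -8, 0], [0, 3, 0], [-1, -8, 0]]. v must be orthogonal to every row; (row 1) × (row 2) = [0, 0, -3], so take v_2 = [0, 0, 1]^T.
λ = -1: A - (-1)I = [[-4, -8, 0], [0, 0, 0], [-1, -8, -3]]. v must be orthogonal to every row; (row 1) × (row 3) = [24, -12, 24], so take v_3 = [2, -1, 2]^T.
V = [v_1 v_2 v_3] = [[-1, 0, 2], [0, 0, -1], [-1, 1, 2]] has det V = -1, so V^{-1} = adj(V)/det V = [[-1, -2, 0], [-1, 0, 1], [0, -1, 0]].
Modal coordinates z(0) = V^{-1} x(0): (-1)·3 + (-2)·(-2) + 0·1 = 1; (-1)·3 + 0·(-2) + 1·1 = -2; 0·3 + (-1)·(-2) + 0·1 = 2; so z(0) = [1, -2, 2]^T.
x_2(t) = Σ_i (v_i)_2 · z_i(0) · e^{λ_i t} (row 2 of V times the modal terms).
x_2(0.4) = 0·1·e^{-5·0.4} + 0·(-2)·e^{-4·0.4} + (-1)·2·e^{-1·0.4} = 0·0.135335 + 0·0.201897 + (-2)·0.670320 = -1.3406.

-1.3406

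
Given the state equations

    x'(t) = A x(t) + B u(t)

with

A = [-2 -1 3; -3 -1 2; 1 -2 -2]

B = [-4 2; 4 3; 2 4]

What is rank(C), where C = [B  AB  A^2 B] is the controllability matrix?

AB = [[10, 5], [12, -1], [-16, -12]]
A^2B = [[-80, -45], [-74, -38], [18, 31]]
Controllability matrix C = [B  AB  A^2B] = [[-4, 2, 10, 5, -80, -45], [4, 3, 12, -1, -74, -38], [2, 4, -16, -12, 18, 31]]
Take the 3×3 submatrix of C formed by columns 1, 2, 3: [[-4, 2, 10], [4, 3, 12], [2, 4, -16]]. Its determinant is (-4)·(3·(-16) - 12·4) - 2·(4·(-16) - 12·2) + 10·(4·4 - 3·2) = (-4)·(-96) - 2·(-88) + 10·10 = 660 ≠ 0.
So rank(C) ≥ 3; since C has 3 rows, rank(C) = 3.
rank(C) = 3 = n, so the pair (A, B) is completely controllable.

3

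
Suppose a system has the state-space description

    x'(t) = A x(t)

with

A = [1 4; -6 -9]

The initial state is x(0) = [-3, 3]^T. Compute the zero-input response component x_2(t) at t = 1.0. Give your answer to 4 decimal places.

0.1494

det(sI - A) = s^2 - (tr A)s + det A, with tr A = 1 + (-9) = -8 and det A = 1·(-9) - 4·(-6) = -9 - (-24) = 15.
So p(s) = det(sI - A) = s^2 + 8s + 15.
Factor s^2 + 8s + 15: two numbers with sum -8 and product 15 are -3 and -5, so s^2 + 8s + 15 = (s + 3)(s + 5).
Hence p(s) = (s + 3) (s + 5), with roots -5, -3.
The eigenvalues -5, -3 are distinct and real, so A is diagonalisable and x(t) = e^{At} x(0) = V diag(e^{λ_i t}) V^{-1} x(0), where the columns of V are the eigenvectors.
λ = -5: A - (-5)I = [[6, 4], [-6, -4]]. Row 1 gives 6·v1 + 4·v2 = 0, so take v_1 = [2, -3]^T.
λ = -3: A - (-3)I = [[4, 4], [-6, -6]]. Row 1 gives 4·v1 + 4·v2 = 0, so take v_2 = [1, -1]^T.
V = [v_1 v_2] = [[2, 1], [-3, -1]] has det V = 1, so V^{-1} = adj(V)/det V = [[-1, -1], [3, 2]].
Modal coordinates z(0) = V^{-1} x(0): (-1)·(-3) + (-1)·3 = 0; 3·(-3) + 2·3 = -3; so z(0) = [0, -3]^T.
x_2(t) = Σ_i (v_i)_2 · z_i(0) · e^{λ_i t} (row 2 of V times the modal terms).
x_2(1.0) = (-3)·0·e^{-5·1.0} + (-1)·(-3)·e^{-3·1.0} = 0·0.006738 + 3·0.049787 = 0.1494.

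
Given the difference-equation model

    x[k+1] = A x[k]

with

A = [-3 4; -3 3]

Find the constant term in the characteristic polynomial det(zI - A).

For a 2×2 matrix, det(zI - A) = z^2 - (tr A)z + det A.
tr A = 0, det A = 3.
So p(z) = z^2 + 3.
The constant term is 3.

3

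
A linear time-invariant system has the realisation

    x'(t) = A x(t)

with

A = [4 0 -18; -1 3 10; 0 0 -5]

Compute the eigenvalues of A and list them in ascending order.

det(sI - A) = s^3 - (tr A)s^2 + (M11 + M22 + M33)s - det A, where Mii is the 2×2 principal minor of A obtained by deleting row i and column i.
tr A = 4 + 3 + (-5) = 2; M11 = 3·(-5) - 10·0 = -15 - 0 = -15; M22 = 4·(-5) - (-18)·0 = -20 - 0 = -20; M33 = 4·3 - 0·(-1) = 12 - 0 = 12; sum of minors = -23.
det A = 4·(3·(-5) - 10·0) - 0·((-1)·(-5) - 10·0) + (-18)·((-1)·0 - 3·0) = 4·(-15) - 0·5 + (-18)·0 = -60.
So p(s) = det(sI - A) = s^3 - 2s^2 - 23s + 60.
Rational-root test: any integer root divides 60. Testing small divisors, s = 3 works: p(3) = 27 + (-18) + (-69) + 60 = 0, so (s - 3) is a factor.
Dividing, p(s) = (s - 3)(s^2 + s - 20).
Factor s^2 + s - 20: two numbers with sum -1 and product -20 are 4 and -5, so s^2 + s - 20 = (s - 4)(s + 5).
Hence p(s) = (s - 4) (s - 3) (s + 5), with roots -5, 3, 4.
At least one eigenvalue has non-negative real part, so the system is not asymptotically stable.

-5, 3, 4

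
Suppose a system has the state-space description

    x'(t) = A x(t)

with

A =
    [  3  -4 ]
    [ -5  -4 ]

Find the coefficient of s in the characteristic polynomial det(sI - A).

For a 2×2 matrix, det(sI - A) = s^2 - (tr A)s + det A.
tr A = -1, det A = -32.
So p(s) = s^2 + s - 32.
The coefficient of s is 1.

1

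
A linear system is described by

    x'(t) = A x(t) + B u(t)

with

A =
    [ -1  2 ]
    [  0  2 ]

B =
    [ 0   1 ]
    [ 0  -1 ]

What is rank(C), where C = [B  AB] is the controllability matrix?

2

AB = [[0, -3], [0, -2]]
Controllability matrix C = [B  AB] = [[0, 1, 0, -3], [0, -1, 0, -2]]
Take the 2×2 submatrix of C formed by columns 2, 4: [[1, -3], [-1, -2]]. Its determinant is 1·(-2) - (-3)·(-1) = -2 - 3 = -5 ≠ 0.
So rank(C) ≥ 2; since C has 2 rows, rank(C) = 2.
rank(C) = 2 = n, so the pair (A, B) is completely controllable.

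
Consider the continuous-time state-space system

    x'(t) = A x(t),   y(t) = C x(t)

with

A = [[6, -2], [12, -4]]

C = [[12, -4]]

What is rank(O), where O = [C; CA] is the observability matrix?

1

CA = [[24, -8]]
Observability matrix O = [C; CA] = [[12, -4], [24, -8]]
Every row of O is a scalar multiple of row 1 = [12, -4] (multipliers 1, 2), so the rows span a one-dimensional space.
O ≠ 0, hence rank(O) = 1.
rank(O) = 1 < n = 2, so the pair (A, C) is not completely observable.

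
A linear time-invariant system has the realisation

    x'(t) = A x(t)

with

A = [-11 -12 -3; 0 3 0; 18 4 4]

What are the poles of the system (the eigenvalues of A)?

-5, -2, 3

det(sI - A) = s^3 - (tr A)s^2 + (M11 + M22 + M33)s - det A, where Mii is the 2×2 principal minor of A obtained by deleting row i and column i.
tr A = (-11) + 3 + 4 = -4; M11 = 3·4 - 0·4 = 12 - 0 = 12; M22 = (-11)·4 - (-3)·18 = -44 - (-54) = 10; M33 = (-11)·3 - (-12)·0 = -33 - 0 = -33; sum of minors = -11.
det A = (-11)·(3·4 - 0·4) - (-12)·(0·4 - 0·18) + (-3)·(0·4 - 3·18) = (-11)·12 - (-12)·0 + (-3)·(-54) = 30.
So p(s) = det(sI - A) = s^3 + 4s^2 - 11s - 30.
Rational-root test: any integer root divides -30. Testing small divisors, s = -2 works: p(-2) = -8 + 16 + 22 + (-30) = 0, so (s + 2) is a factor.
Dividing, p(s) = (s + 2)(s^2 + 2s - 15).
Factor s^2 + 2s - 15: two numbers with sum -2 and product -15 are 3 and -5, so s^2 + 2s - 15 = (s - 3)(s + 5).
Hence p(s) = (s - 3) (s + 2) (s + 5), with roots -5, -2, 3.
At least one eigenvalue has non-negative real part, so the system is not asymptotically stable.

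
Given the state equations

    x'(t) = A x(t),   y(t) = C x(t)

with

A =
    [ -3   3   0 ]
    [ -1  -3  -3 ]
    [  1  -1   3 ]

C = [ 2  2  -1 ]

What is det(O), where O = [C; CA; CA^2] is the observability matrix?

-1456

CA = [[-9, 1, -9]]
CA^2 = [[17, -21, -30]]
Observability matrix O = [C; CA; CA^2] = [[2, 2, -1], [-9, 1, -9], [17, -21, -30]]
Expanding along the first row, det(O) = 2·(1·(-30) - (-9)·(-21)) - 2·((-9)·(-30) - (-9)·17) + (-1)·((-9)·(-21) - 1·17) = 2·(-219) - 2·423 + (-1)·172 = -1456
Since det(O) ≠ 0, rank(O) = 3 and the system is completely observable.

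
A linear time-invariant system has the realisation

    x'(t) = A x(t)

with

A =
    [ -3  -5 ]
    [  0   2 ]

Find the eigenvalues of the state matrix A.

det(sI - A) = s^2 - (tr A)s + det A, with tr A = (-3) + 2 = -1 and det A = (-3)·2 - (-5)·0 = -6 - 0 = -6.
So p(s) = det(sI - A) = s^2 + s - 6.
Factor s^2 + s - 6: two numbers with sum -1 and product -6 are 2 and -3, so s^2 + s - 6 = (s - 2)(s + 3).
Hence p(s) = (s - 2) (s + 3), with roots -3, 2.
At least one eigenvalue has non-negative real part, so the system is not asymptotically stable.

-3, 2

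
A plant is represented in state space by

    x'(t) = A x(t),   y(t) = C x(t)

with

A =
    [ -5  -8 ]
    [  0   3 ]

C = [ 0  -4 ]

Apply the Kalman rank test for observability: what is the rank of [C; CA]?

CA = [[0, -12]]
Observability matrix O = [C; CA] = [[0, -4], [0, -12]]
Every row of O is a scalar multiple of row 1 = [0, -4] (multipliers 1, 3), so the rows span a one-dimensional space.
O ≠ 0, hence rank(O) = 1.
rank(O) = 1 < n = 2, so the pair (A, C) is not completely observable.

1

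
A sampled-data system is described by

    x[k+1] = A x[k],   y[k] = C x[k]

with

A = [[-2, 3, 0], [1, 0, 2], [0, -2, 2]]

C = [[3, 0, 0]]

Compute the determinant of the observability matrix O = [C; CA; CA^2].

486

CA = [[-6, 9, 0]]
CA^2 = [[21, -18, 18]]
Observability matrix O = [C; CA; CA^2] = [[3, 0, 0], [-6, 9, 0], [21, -18, 18]]
Expanding along the first row, det(O) = 3·(9·18 - 0·(-18)) - 0·((-6)·18 - 0·21) + 0·((-6)·(-18) - 9·21) = 3·162 - 0·(-108) + 0·(-81) = 486
Since det(O) ≠ 0, rank(O) = 3 and the system is completely observable.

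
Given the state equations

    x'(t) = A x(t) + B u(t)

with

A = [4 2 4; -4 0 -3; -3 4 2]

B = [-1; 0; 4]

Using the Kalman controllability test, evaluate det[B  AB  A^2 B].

-2715

AB = [[12], [-8], [11]]
A^2B = [[76], [-81], [-46]]
Controllability matrix C = [B  AB  A^2B] = [[-1, 12, 76], [0, -8, -81], [4, 11, -46]]
Expanding along the first row, det(C) = (-1)·((-8)·(-46) - (-81)·11) - 12·(0·(-46) - (-81)·4) + 76·(0·11 - (-8)·4) = (-1)·1259 - 12·324 + 76·32 = -2715
Since det(C) ≠ 0, rank(C) = 3 and the system is completely controllable.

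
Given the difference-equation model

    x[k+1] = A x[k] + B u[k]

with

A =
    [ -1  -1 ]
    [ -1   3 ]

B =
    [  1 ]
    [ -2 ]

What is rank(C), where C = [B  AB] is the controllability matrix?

2

AB = [[1], [-7]]
Controllability matrix C = [B  AB] = [[1, 1], [-2, -7]]
det(C) = 1·(-7) - 1·(-2) = -7 - (-2) = -5 ≠ 0, so rank(C) = 2.
rank(C) = 2 = n, so the pair (A, B) is completely controllable.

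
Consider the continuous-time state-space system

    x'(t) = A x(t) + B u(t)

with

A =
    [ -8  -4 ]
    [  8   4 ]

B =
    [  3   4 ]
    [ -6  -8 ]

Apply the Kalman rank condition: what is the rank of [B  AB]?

AB = [[0, 0], [0, 0]]
Controllability matrix C = [B  AB] = [[3, 4, 0, 0], [-6, -8, 0, 0]]
Every column of C is a scalar multiple of column 1 = [3, -6] (multipliers 1, 4/3, 0, 0), so the columns span a one-dimensional space.
C ≠ 0, hence rank(C) = 1.
rank(C) = 1 < n = 2, so the pair (A, B) is not completely controllable.

1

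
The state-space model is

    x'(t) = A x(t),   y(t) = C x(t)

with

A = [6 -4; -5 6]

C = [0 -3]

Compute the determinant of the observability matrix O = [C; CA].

CA = [[15, -18]]
Observability matrix O = [C; CA] = [[0, -3], [15, -18]]
det(O) = 0·(-18) - (-3)·15 = 0 - (-45) = 45
Since det(O) ≠ 0, rank(O) = 2 and the system is completely observable.

45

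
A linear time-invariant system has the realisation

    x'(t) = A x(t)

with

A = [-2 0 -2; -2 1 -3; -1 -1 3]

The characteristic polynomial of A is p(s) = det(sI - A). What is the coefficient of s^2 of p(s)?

-2

Expand det(sI - A) for the 3×3 matrix.
p(s) = s^3 - 2s^2 - 10s + 6.
(Check: constant term = det(-A) = (-1)^3 det A = 6; coefficient of s^2 = -tr A = -2.)
The coefficient of s^2 is -2.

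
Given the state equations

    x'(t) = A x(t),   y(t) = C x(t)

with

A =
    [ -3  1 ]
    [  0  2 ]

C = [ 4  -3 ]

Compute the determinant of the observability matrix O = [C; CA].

-44

CA = [[-12, -2]]
Observability matrix O = [C; CA] = [[4, -3], [-12, -2]]
det(O) = 4·(-2) - (-3)·(-12) = -8 - 36 = -44
Since det(O) ≠ 0, rank(O) = 2 and the system is completely observable.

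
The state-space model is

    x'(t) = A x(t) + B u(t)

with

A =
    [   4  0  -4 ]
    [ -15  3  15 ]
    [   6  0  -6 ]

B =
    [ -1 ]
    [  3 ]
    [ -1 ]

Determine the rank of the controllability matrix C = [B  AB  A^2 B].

2

AB = [[0], [9], [0]]
A^2B = [[0], [27], [0]]
Controllability matrix C = [B  AB  A^2B] = [[-1, 0, 0], [3, 9, 27], [-1, 0, 0]]
The rows r1, r2, r3 of C are linearly dependent: -r1 + r3 = 0 (check each entry), so rank(C) ≤ 2.
The 2×2 minor from rows 1, 2, columns 1, 2 is (-1)·9 - 0·3 = -9 - 0 = -9 ≠ 0, so rank(C) = 2.
rank(C) = 2 < n = 3, so the pair (A, B) is not completely controllable.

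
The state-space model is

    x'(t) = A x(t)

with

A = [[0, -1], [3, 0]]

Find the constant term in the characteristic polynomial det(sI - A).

3

For a 2×2 matrix, det(sI - A) = s^2 - (tr A)s + det A.
tr A = 0, det A = 3.
So p(s) = s^2 + 3.
The constant term is 3.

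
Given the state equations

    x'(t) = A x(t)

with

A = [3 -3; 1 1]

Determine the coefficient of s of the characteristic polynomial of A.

-4

For a 2×2 matrix, det(sI - A) = s^2 - (tr A)s + det A.
tr A = 4, det A = 6.
So p(s) = s^2 - 4s + 6.
The coefficient of s is -4.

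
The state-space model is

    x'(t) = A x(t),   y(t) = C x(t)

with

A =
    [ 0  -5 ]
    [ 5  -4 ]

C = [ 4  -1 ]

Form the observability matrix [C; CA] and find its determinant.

-69

CA = [[-5, -16]]
Observability matrix O = [C; CA] = [[4, -1], [-5, -16]]
det(O) = 4·(-16) - (-1)·(-5) = -64 - 5 = -69
Since det(O) ≠ 0, rank(O) = 2 and the system is completely observable.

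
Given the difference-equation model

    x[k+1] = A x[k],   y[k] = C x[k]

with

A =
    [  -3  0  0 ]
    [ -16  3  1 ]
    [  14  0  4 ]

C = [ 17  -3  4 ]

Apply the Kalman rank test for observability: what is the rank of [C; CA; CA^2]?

CA = [[53, -9, 13]]
CA^2 = [[167, -27, 43]]
Observability matrix O = [C; CA; CA^2] = [[17, -3, 4], [53, -9, 13], [167, -27, 43]]
The columns c1, c2, c3 of O are linearly dependent: -c1 - 3·c2 + 2·c3 = 0 (check each entry), so rank(O) ≤ 2.
The 2×2 minor from rows 1, 2, columns 1, 2 is 17·(-9) - (-3)·53 = -153 - (-159) = 6 ≠ 0, so rank(O) = 2.
rank(O) = 2 < n = 3, so the pair (A, C) is not completely observable.

2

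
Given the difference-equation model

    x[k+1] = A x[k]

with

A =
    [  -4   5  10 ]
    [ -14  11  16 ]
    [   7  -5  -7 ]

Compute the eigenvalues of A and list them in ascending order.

-4, 1, 3

det(zI - A) = z^3 - (tr A)z^2 + (M11 + M22 + M33)z - det A, where Mii is the 2×2 principal minor of A obtained by deleting row i and column i.
tr A = (-4) + 11 + (-7) = 0; M11 = 11·(-7) - 16·(-5) = -77 - (-80) = 3; M22 = (-4)·(-7) - 10·7 = 28 - 70 = -42; M33 = (-4)·11 - 5·(-14) = -44 - (-70) = 26; sum of minors = -13.
det A = (-4)·(11·(-7) - 16·(-5)) - 5·((-14)·(-7) - 16·7) + 10·((-14)·(-5) - 11·7) = (-4)·3 - 5·(-14) + 10·(-7) = -12.
So p(z) = det(zI - A) = z^3 - 13z + 12.
Rational-root test: any integer root divides 12. Testing small divisors, z = 1 works: p(1) = 1 + 0 + (-13) + 12 = 0, so (z - 1) is a factor.
Dividing, p(z) = (z - 1)(z^2 + z - 12).
Factor z^2 + z - 12: two numbers with sum -1 and product -12 are 3 and -4, so z^2 + z - 12 = (z - 3)(z + 4).
Hence p(z) = (z - 3) (z - 1) (z + 4), with roots -4, 1, 3.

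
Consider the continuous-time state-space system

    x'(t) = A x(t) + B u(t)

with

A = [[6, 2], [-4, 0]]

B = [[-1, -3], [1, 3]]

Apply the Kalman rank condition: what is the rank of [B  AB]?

AB = [[-4, -12], [4, 12]]
Controllability matrix C = [B  AB] = [[-1, -3, -4, -12], [1, 3, 4, 12]]
Every column of C is a scalar multiple of column 1 = [-1, 1] (multipliers 1, 3, 4, 12), so the columns span a one-dimensional space.
C ≠ 0, hence rank(C) = 1.
rank(C) = 1 < n = 2, so the pair (A, B) is not completely controllable.

1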